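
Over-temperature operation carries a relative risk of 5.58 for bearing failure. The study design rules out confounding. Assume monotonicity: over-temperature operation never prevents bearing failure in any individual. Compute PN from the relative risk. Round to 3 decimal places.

PN ≈ 0.821

Under exogeneity and monotonicity, PN = (RR − 1) / RR = 1 − 1/RR.
PN = (5.58 − 1) / 5.58 = 4.58 / 5.58 ≈ 0.8208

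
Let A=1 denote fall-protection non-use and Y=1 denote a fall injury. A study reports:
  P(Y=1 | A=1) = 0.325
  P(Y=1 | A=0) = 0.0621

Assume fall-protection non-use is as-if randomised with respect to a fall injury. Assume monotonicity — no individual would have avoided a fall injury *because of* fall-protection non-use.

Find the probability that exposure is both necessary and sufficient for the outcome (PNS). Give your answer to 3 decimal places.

Let p₁ = 0.325, p₀ = 0.0621.
Under exogeneity and monotonicity, PNS = p₁ − p₀.
PNS = 0.325 − 0.0621 = 0.2629

PNS ≈ 0.263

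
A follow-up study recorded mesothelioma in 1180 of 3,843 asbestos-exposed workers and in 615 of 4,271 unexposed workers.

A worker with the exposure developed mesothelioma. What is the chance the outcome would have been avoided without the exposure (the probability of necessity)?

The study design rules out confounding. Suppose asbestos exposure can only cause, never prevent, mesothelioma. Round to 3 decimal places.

PN ≈ 0.531

p₁ = P(outcome | exposed) = 1180/3843 = 0.30705
p₀ = P(outcome | unexposed) = 615/4271 = 0.14399
Under exogeneity and monotonicity, PN = (p₁ − p₀) / p₁.
PN = (0.30705 − 0.14399) / 0.30705 = 0.16306 / 0.30705 ≈ 0.5310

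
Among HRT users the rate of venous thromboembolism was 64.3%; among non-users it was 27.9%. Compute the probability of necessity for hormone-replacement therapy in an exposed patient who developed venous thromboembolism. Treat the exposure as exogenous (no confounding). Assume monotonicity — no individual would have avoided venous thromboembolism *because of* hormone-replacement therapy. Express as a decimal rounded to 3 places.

PN ≈ 0.566

p₁ = 0.643, p₀ = 0.279.
Under exogeneity and monotonicity, PN = (p₁ − p₀) / p₁.
PN = (0.643 − 0.279) / 0.643 = 0.364 / 0.643 ≈ 0.5661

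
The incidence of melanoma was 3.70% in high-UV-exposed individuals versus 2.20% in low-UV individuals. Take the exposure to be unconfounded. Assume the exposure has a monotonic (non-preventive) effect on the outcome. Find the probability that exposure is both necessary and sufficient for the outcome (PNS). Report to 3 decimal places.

PNS ≈ 0.015

p₁ = 0.037, p₀ = 0.022.
Under exogeneity and monotonicity, PNS = p₁ − p₀.
PNS = 0.037 − 0.022 = 0.015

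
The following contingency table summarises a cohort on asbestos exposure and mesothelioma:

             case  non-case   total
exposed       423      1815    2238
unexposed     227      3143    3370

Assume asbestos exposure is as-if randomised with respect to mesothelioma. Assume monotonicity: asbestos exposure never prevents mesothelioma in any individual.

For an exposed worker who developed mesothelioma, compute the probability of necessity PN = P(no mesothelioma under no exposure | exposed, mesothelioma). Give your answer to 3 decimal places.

PN ≈ 0.644

p₁ = P(outcome | exposed) = 423/2238 = 0.18901
p₀ = P(outcome | unexposed) = 227/3370 = 0.067359
Under exogeneity and monotonicity, PN = (p₁ − p₀)/p₁.
PN = (0.18901 − 0.067359) / 0.18901 ≈ 0.6436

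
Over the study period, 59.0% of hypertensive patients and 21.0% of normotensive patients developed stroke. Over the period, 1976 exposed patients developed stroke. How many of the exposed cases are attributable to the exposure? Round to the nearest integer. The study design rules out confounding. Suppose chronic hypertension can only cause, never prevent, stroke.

p₁ = 0.59, p₀ = 0.21.
PN = (p₁ − p₀)/p₁ = (0.59 − 0.21) / 0.59 ≈ 0.64407.
Attributable cases ≈ PN × (exposed cases) = 0.64407 × 1976 ≈ 1272.68.

about 1273 cases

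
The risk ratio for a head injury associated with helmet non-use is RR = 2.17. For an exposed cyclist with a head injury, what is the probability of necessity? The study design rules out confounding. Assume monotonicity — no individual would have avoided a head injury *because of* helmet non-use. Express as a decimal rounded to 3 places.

PN ≈ 0.539

Under exogeneity and monotonicity, PN = (RR − 1) / RR = 1 − 1/RR.
PN = (2.17 − 1) / 2.17 = 1.17 / 2.17 ≈ 0.5392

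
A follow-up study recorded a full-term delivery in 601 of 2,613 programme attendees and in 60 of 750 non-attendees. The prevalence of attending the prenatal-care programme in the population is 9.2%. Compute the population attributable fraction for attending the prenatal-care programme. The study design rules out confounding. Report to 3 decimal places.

PAF ≈ 0.147

p₁ = P(outcome | exposed) = 601/2613 = 0.23
p₀ = P(outcome | unexposed) = 60/750 = 0.08
Overall risk P(Y=1) = π·p₁ + (1−π)·p₀ = 0.092×0.23 + 0.908×0.08 = 0.0938.
Under exogeneity, PAF = [P(Y=1) − p₀] / P(Y=1).
PAF = (0.0938 − 0.08) / 0.0938 ≈ 0.1471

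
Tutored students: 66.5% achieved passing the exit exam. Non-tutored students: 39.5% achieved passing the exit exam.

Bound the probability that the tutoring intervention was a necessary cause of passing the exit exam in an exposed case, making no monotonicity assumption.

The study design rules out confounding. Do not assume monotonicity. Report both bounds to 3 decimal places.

0.406 ≤ PN ≤ 0.910

p₁ = 0.665, p₀ = 0.395.
Under exogeneity alone the bounds on PN are max{0,(p₁−p₀)/p₁} ≤ PN ≤ min{1,(1−p₀)/p₁}.
  lower = (p₁ − p₀)/p₁ = 0.27 / 0.665 ≈ 0.4060
  upper = min{1, (1 − p₀)/p₁} = 0.605 / 0.665 ≈ 0.9098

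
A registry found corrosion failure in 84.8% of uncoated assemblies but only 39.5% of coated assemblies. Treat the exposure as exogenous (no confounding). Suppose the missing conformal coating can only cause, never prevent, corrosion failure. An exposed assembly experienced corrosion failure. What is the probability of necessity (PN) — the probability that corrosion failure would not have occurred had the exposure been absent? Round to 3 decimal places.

p₁ = 0.848, p₀ = 0.395.
Under exogeneity and monotonicity, PN = (p₁ − p₀) / p₁.
PN = (0.848 − 0.395) / 0.848 = 0.453 / 0.848 ≈ 0.5342

PN ≈ 0.534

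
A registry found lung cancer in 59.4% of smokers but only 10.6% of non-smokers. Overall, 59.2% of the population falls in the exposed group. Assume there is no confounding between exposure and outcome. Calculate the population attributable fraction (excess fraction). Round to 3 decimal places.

p₁ = 0.594, p₀ = 0.106.
Overall risk P(Y=1) = π·p₁ + (1−π)·p₀ = 0.592×0.594 + 0.408×0.106 = 0.3949.
Under exogeneity, PAF = [P(Y=1) − p₀] / P(Y=1).
PAF = (0.3949 − 0.106) / 0.3949 ≈ 0.7316

PAF ≈ 0.732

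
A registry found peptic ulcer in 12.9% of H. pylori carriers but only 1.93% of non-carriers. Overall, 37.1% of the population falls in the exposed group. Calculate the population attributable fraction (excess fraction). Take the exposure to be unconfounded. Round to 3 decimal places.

PAF ≈ 0.678

p₁ = 0.129, p₀ = 0.0193.
Overall risk P(Y=1) = π·p₁ + (1−π)·p₀ = 0.371×0.129 + 0.629×0.0193 = 0.059999.
Under exogeneity, PAF = [P(Y=1) − p₀] / P(Y=1).
PAF = (0.059999 − 0.0193) / 0.059999 ≈ 0.6783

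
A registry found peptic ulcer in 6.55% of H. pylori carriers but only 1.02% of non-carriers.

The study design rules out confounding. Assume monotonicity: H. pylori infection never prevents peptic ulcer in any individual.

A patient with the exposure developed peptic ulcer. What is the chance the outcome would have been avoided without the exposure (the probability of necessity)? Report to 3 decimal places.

p₁ = 0.0655, p₀ = 0.0102.
Under exogeneity and monotonicity, PN = (p₁ − p₀) / p₁.
PN = (0.0655 − 0.0102) / 0.0655 = 0.0553 / 0.0655 ≈ 0.8443

PN ≈ 0.844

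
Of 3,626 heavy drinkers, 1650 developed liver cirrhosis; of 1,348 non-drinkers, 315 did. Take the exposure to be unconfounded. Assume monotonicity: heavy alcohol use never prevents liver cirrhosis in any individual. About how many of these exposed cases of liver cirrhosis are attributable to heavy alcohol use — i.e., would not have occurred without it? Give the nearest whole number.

p₁ = P(outcome | exposed) = 1650/3626 = 0.45505
p₀ = P(outcome | unexposed) = 315/1348 = 0.23368
PN = (p₁ − p₀)/p₁ = (0.45505 − 0.23368) / 0.45505 ≈ 0.48647.
Attributable cases ≈ PN × (exposed cases) = 0.48647 × 1650 ≈ 802.68.

about 803 cases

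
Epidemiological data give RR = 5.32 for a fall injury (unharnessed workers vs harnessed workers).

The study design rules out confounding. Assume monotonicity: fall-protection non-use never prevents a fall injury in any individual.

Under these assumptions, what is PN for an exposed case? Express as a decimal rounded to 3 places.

PN ≈ 0.812

Under exogeneity and monotonicity, PN = (RR − 1) / RR = 1 − 1/RR.
PN = (5.32 − 1) / 5.32 = 4.32 / 5.32 ≈ 0.8120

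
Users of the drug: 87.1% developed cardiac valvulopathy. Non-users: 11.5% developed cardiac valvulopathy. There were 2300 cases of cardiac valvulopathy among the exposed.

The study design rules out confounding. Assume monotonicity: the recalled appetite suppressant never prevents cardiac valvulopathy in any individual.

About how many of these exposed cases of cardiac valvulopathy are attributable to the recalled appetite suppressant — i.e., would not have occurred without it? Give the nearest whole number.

about 1996 cases

p₁ = 0.871, p₀ = 0.115.
PN = (p₁ − p₀)/p₁ = (0.871 − 0.115) / 0.871 ≈ 0.86797.
Attributable cases ≈ PN × (exposed cases) = 0.86797 × 2300 ≈ 1996.33.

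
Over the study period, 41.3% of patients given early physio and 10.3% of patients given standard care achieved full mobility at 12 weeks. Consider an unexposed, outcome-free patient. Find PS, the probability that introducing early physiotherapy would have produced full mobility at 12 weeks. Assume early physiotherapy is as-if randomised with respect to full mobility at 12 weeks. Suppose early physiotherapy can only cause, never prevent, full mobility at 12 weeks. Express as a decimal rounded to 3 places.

PS ≈ 0.346

p₁ = 0.413, p₀ = 0.103.
Under exogeneity and monotonicity, PS = (p₁ − p₀) / (1 − p₀).
PS = (0.413 − 0.103) / (1 − 0.103) = 0.31 / 0.897 ≈ 0.3456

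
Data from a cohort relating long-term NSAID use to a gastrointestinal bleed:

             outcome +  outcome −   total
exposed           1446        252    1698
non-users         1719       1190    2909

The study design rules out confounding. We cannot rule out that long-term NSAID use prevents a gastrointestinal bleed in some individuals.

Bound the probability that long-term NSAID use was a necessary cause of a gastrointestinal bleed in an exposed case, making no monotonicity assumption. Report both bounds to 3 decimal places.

0.306 ≤ PN ≤ 0.480

p₁ = P(outcome | exposed) = 1446/1698 = 0.85159
p₀ = P(outcome | unexposed) = 1719/2909 = 0.59092
Under exogeneity alone the bounds on PN are max{0,(p₁−p₀)/p₁} ≤ PN ≤ min{1,(1−p₀)/p₁}.
  lower = (p₁ − p₀)/p₁ = 0.26067 / 0.85159 ≈ 0.3061
  upper = min{1, (1 − p₀)/p₁} = 0.40908 / 0.85159 ≈ 0.4804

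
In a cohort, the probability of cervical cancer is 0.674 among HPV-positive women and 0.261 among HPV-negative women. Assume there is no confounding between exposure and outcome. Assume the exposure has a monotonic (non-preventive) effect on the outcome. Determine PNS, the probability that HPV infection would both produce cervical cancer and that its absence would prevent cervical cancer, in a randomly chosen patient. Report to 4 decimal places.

Let p₁ = 0.674, p₀ = 0.261.
Under exogeneity and monotonicity, PNS = p₁ − p₀.
PNS = 0.674 − 0.261 = 0.413

PNS ≈ 0.4130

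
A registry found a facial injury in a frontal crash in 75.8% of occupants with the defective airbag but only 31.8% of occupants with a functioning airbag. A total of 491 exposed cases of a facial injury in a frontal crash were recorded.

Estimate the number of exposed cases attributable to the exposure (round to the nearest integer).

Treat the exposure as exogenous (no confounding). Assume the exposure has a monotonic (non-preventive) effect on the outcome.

about 285 cases

p₁ = 0.758, p₀ = 0.318.
PN = (p₁ − p₀)/p₁ = (0.758 − 0.318) / 0.758 ≈ 0.58047.
Attributable cases ≈ PN × (exposed cases) = 0.58047 × 491 ≈ 285.01.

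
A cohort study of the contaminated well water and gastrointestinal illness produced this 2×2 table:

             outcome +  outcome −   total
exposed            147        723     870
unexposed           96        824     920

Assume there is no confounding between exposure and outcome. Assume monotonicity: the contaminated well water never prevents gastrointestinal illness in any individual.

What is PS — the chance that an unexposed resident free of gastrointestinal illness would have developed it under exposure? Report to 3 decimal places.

p₁ = P(outcome | exposed) = 147/870 = 0.16897
p₀ = P(outcome | unexposed) = 96/920 = 0.10435
Under exogeneity and monotonicity, PS = (p₁ − p₀)/(1 − p₀).
PS = (0.16897 − 0.10435) / 0.89565 ≈ 0.0721

PS ≈ 0.072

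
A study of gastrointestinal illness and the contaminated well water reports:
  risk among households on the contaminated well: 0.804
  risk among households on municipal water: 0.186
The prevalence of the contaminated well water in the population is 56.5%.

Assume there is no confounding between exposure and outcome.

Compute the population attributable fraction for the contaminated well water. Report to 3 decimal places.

PAF ≈ 0.652

Let p₁ = 0.804, p₀ = 0.186.
Overall risk P(Y=1) = π·p₁ + (1−π)·p₀ = 0.565×0.804 + 0.435×0.186 = 0.53517.
Under exogeneity, PAF = [P(Y=1) − p₀] / P(Y=1).
PAF = (0.53517 − 0.186) / 0.53517 ≈ 0.6524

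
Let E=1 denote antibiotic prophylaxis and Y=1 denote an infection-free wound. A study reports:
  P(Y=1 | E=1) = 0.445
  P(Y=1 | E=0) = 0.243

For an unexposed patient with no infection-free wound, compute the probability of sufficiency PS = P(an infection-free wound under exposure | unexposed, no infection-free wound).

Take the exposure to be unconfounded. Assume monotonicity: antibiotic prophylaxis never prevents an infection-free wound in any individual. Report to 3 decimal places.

PS ≈ 0.267

Let p₁ = 0.445, p₀ = 0.243.
Under exogeneity and monotonicity, PS = (p₁ − p₀) / (1 − p₀).
PS = (0.445 − 0.243) / (1 − 0.243) = 0.202 / 0.757 ≈ 0.2668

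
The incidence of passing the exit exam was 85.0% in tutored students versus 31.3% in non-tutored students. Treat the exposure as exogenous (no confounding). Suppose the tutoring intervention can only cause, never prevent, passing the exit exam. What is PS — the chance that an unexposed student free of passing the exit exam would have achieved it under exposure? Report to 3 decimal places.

p₁ = 0.85, p₀ = 0.313.
Under exogeneity and monotonicity, PS = (p₁ − p₀) / (1 − p₀).
PS = (0.85 − 0.313) / (1 − 0.313) = 0.537 / 0.687 ≈ 0.7817

PS ≈ 0.782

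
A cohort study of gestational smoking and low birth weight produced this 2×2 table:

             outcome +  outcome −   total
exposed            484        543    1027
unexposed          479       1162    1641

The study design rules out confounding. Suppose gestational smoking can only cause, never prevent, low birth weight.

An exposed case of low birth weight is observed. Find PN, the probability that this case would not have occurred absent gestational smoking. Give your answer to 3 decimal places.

PN ≈ 0.381

p₁ = P(outcome | exposed) = 484/1027 = 0.47128
p₀ = P(outcome | unexposed) = 479/1641 = 0.2919
Under exogeneity and monotonicity, PN = (p₁ − p₀)/p₁.
PN = (0.47128 − 0.2919) / 0.47128 ≈ 0.3806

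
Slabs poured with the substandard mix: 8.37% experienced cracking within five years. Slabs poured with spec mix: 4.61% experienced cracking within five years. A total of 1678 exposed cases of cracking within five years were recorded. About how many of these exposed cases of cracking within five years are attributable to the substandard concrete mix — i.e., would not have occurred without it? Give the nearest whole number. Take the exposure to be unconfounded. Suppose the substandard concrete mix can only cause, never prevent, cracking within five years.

p₁ = 0.0837, p₀ = 0.0461.
PN = (p₁ − p₀)/p₁ = (0.0837 − 0.0461) / 0.0837 ≈ 0.44922.
Attributable cases ≈ PN × (exposed cases) = 0.44922 × 1678 ≈ 753.80.

about 754 cases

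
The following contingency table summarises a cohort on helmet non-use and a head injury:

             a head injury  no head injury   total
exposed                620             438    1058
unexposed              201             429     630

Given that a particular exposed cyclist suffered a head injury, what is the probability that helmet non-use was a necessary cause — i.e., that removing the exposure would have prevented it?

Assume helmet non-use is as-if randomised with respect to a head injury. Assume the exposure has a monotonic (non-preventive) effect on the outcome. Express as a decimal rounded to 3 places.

p₁ = P(outcome | exposed) = 620/1058 = 0.58601
p₀ = P(outcome | unexposed) = 201/630 = 0.31905
Under exogeneity and monotonicity, PN = (p₁ − p₀)/p₁.
PN = (0.58601 − 0.31905) / 0.58601 ≈ 0.4556

PN ≈ 0.456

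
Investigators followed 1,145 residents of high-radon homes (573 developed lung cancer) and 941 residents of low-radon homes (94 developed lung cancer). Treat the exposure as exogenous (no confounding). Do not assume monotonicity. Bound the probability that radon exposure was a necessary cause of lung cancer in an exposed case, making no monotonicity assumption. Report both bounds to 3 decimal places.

p₁ = P(outcome | exposed) = 573/1145 = 0.50044
p₀ = P(outcome | unexposed) = 94/941 = 0.099894
Under exogeneity alone the bounds on PN are max{0,(p₁−p₀)/p₁} ≤ PN ≤ min{1,(1−p₀)/p₁}.
  lower = (p₁ − p₀)/p₁ = 0.40054 / 0.50044 ≈ 0.8004
  upper = min{1, (1 − p₀)/p₁} = 0.90011 / 0.50044 ≈ 1.7986 → capped at 1

0.800 ≤ PN ≤ 1.000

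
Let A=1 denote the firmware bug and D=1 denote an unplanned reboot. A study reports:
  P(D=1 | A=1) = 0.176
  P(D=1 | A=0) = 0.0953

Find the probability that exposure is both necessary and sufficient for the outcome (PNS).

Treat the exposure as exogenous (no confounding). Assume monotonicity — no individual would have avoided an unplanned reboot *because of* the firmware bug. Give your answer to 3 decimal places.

Let p₁ = 0.176, p₀ = 0.0953.
Under exogeneity and monotonicity, PNS = p₁ − p₀.
PNS = 0.176 − 0.0953 = 0.0807

PNS ≈ 0.081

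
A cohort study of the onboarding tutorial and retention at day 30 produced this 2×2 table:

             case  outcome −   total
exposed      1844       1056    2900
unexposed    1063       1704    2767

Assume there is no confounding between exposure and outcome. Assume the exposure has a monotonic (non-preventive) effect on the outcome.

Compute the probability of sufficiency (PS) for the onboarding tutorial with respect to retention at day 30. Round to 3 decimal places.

PS ≈ 0.409

p₁ = P(outcome | exposed) = 1844/2900 = 0.63586
p₀ = P(outcome | unexposed) = 1063/2767 = 0.38417
Under exogeneity and monotonicity, PS = (p₁ − p₀)/(1 − p₀).
PS = (0.63586 − 0.38417) / 0.61583 ≈ 0.4087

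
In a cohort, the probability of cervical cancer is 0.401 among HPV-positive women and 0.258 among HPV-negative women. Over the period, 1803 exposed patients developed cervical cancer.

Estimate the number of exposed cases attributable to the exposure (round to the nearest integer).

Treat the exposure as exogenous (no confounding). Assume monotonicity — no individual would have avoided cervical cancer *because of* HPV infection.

Let p₁ = 0.401, p₀ = 0.258.
PN = (p₁ − p₀)/p₁ = (0.401 − 0.258) / 0.401 ≈ 0.35661.
Attributable cases ≈ PN × (exposed cases) = 0.35661 × 1803 ≈ 642.97.

about 643 cases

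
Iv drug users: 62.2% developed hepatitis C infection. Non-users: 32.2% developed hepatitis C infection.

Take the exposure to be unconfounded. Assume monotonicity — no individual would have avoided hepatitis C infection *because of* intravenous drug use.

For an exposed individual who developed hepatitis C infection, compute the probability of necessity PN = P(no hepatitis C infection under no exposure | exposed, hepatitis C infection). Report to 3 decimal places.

p₁ = 0.622, p₀ = 0.322.
Under exogeneity and monotonicity, PN = (p₁ − p₀) / p₁.
PN = (0.622 − 0.322) / 0.622 = 0.3 / 0.622 ≈ 0.4823

PN ≈ 0.482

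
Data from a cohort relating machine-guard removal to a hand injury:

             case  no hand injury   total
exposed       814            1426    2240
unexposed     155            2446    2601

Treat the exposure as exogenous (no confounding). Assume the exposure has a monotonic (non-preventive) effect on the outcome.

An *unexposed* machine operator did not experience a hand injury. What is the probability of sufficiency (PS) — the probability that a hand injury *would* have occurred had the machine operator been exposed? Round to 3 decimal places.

PS ≈ 0.323

p₁ = P(outcome | exposed) = 814/2240 = 0.36339
p₀ = P(outcome | unexposed) = 155/2601 = 0.059592
Under exogeneity and monotonicity, PS = (p₁ − p₀)/(1 − p₀).
PS = (0.36339 − 0.059592) / 0.94041 ≈ 0.3231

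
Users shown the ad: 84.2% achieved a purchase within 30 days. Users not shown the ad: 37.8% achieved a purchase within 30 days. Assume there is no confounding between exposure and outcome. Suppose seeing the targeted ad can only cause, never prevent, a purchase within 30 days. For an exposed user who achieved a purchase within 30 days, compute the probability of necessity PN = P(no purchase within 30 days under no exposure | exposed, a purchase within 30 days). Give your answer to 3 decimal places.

p₁ = 0.842, p₀ = 0.378.
Under exogeneity and monotonicity, PN = (p₁ − p₀) / p₁.
PN = (0.842 − 0.378) / 0.842 = 0.464 / 0.842 ≈ 0.5511

PN ≈ 0.551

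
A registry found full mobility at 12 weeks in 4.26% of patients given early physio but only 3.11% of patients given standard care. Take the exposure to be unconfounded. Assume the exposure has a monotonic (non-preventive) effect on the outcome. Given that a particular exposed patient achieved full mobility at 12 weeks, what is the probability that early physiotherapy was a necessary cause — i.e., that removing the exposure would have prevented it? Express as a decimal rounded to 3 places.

p₁ = 0.0426, p₀ = 0.0311.
Under exogeneity and monotonicity, PN = (p₁ − p₀) / p₁.
PN = (0.0426 − 0.0311) / 0.0426 = 0.0115 / 0.0426 ≈ 0.2700

PN ≈ 0.270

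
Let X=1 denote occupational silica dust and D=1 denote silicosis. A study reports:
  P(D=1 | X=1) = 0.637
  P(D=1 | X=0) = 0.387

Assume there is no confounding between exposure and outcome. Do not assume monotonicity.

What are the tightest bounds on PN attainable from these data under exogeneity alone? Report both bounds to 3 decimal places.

0.392 ≤ PN ≤ 0.962

Let p₁ = 0.637, p₀ = 0.387.
Under exogeneity alone the bounds on PN are max{0,(p₁−p₀)/p₁} ≤ PN ≤ min{1,(1−p₀)/p₁}.
  lower = (p₁ − p₀)/p₁ = 0.25 / 0.637 ≈ 0.3925
  upper = min{1, (1 − p₀)/p₁} = 0.613 / 0.637 ≈ 0.9623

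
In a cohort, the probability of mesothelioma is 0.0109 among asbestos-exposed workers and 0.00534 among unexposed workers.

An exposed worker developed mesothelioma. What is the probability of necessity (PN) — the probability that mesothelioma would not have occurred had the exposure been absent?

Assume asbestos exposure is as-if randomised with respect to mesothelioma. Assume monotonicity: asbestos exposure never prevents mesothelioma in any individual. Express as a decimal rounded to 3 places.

PN ≈ 0.510

Let p₁ = 0.0109, p₀ = 0.00534.
Under exogeneity and monotonicity, PN = (p₁ − p₀) / p₁.
PN = (0.0109 − 0.00534) / 0.0109 = 0.00556 / 0.0109 ≈ 0.5101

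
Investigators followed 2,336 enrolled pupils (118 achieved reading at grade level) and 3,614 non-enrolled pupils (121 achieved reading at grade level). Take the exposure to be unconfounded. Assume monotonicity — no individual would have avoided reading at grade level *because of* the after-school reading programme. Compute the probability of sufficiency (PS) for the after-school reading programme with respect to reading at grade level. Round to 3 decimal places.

p₁ = P(outcome | exposed) = 118/2336 = 0.050514
p₀ = P(outcome | unexposed) = 121/3614 = 0.033481
Under exogeneity and monotonicity, PS = (p₁ − p₀) / (1 − p₀).
PS = (0.050514 − 0.033481) / (1 − 0.033481) = 0.017033 / 0.96652 ≈ 0.0176

PS ≈ 0.018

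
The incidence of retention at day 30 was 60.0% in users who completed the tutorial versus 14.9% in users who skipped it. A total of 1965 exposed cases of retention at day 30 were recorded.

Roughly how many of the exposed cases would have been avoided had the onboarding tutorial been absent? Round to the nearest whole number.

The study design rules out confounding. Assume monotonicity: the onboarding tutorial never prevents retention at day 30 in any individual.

about 1477 cases

p₁ = 0.6, p₀ = 0.149.
PN = (p₁ − p₀)/p₁ = (0.6 − 0.149) / 0.6 ≈ 0.75167.
Attributable cases ≈ PN × (exposed cases) = 0.75167 × 1965 ≈ 1477.02.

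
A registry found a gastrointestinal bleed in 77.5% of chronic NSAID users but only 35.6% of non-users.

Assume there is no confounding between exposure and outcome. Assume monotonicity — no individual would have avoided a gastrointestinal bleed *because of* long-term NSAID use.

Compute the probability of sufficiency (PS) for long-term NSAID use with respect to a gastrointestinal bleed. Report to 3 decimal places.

PS ≈ 0.651

p₁ = 0.775, p₀ = 0.356.
Under exogeneity and monotonicity, PS = (p₁ − p₀) / (1 − p₀).
PS = (0.775 − 0.356) / (1 − 0.356) = 0.419 / 0.644 ≈ 0.6506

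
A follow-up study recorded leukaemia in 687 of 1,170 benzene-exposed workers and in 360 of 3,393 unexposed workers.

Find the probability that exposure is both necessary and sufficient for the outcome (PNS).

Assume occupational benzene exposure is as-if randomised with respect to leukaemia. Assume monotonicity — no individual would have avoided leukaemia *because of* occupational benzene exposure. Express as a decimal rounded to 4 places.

PNS ≈ 0.4811

p₁ = P(outcome | exposed) = 687/1170 = 0.58718
p₀ = P(outcome | unexposed) = 360/3393 = 0.1061
Under exogeneity and monotonicity, PNS = p₁ − p₀.
PNS = 0.58718 − 0.1061 = 0.48108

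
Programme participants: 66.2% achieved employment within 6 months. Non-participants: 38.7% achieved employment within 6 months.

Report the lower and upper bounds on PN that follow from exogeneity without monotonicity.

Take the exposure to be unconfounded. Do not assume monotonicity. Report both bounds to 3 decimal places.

p₁ = 0.662, p₀ = 0.387.
Under exogeneity alone the bounds on PN are max{0,(p₁−p₀)/p₁} ≤ PN ≤ min{1,(1−p₀)/p₁}.
  lower = (p₁ − p₀)/p₁ = 0.275 / 0.662 ≈ 0.4154
  upper = min{1, (1 − p₀)/p₁} = 0.613 / 0.662 ≈ 0.9260

0.415 ≤ PN ≤ 0.926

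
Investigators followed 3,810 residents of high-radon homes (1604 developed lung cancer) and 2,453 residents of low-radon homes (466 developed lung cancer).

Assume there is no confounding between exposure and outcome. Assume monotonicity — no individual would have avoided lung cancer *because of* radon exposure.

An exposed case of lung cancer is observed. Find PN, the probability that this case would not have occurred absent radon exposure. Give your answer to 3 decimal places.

p₁ = P(outcome | exposed) = 1604/3810 = 0.421
p₀ = P(outcome | unexposed) = 466/2453 = 0.18997
Under exogeneity and monotonicity, PN = (p₁ − p₀) / p₁.
PN = (0.421 − 0.18997) / 0.421 = 0.23103 / 0.421 ≈ 0.5488

PN ≈ 0.549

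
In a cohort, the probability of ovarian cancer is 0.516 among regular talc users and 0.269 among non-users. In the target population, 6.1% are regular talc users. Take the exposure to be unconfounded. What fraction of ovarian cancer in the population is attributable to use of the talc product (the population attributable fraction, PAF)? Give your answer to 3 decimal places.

PAF ≈ 0.053

Let p₁ = 0.516, p₀ = 0.269.
Overall risk P(Y=1) = π·p₁ + (1−π)·p₀ = 0.061×0.516 + 0.939×0.269 = 0.28407.
Under exogeneity, PAF = [P(Y=1) − p₀] / P(Y=1).
PAF = (0.28407 − 0.269) / 0.28407 ≈ 0.0530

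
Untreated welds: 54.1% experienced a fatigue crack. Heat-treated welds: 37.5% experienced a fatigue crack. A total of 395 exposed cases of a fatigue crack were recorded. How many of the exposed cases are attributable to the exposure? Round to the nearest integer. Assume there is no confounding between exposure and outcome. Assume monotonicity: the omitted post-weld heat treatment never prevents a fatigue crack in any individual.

p₁ = 0.541, p₀ = 0.375.
PN = (p₁ − p₀)/p₁ = (0.541 − 0.375) / 0.541 ≈ 0.30684.
Attributable cases ≈ PN × (exposed cases) = 0.30684 × 395 ≈ 121.20.

about 121 cases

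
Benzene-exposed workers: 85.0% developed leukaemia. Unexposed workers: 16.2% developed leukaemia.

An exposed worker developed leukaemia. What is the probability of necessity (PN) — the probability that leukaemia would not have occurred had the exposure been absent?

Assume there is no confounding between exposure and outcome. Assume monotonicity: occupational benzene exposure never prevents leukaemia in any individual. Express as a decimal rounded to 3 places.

p₁ = 0.85, p₀ = 0.162.
Under exogeneity and monotonicity, PN = (p₁ − p₀) / p₁.
PN = (0.85 − 0.162) / 0.85 = 0.688 / 0.85 ≈ 0.8094

PN ≈ 0.809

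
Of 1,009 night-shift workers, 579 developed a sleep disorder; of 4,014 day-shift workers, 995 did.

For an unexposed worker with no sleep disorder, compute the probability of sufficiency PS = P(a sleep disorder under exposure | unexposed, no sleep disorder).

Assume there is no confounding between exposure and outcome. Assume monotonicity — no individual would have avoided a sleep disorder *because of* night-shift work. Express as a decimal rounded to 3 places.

p₁ = P(outcome | exposed) = 579/1009 = 0.57384
p₀ = P(outcome | unexposed) = 995/4014 = 0.24788
Under exogeneity and monotonicity, PS = (p₁ − p₀) / (1 − p₀).
PS = (0.57384 − 0.24788) / (1 − 0.24788) = 0.32595 / 0.75212 ≈ 0.4334

PS ≈ 0.433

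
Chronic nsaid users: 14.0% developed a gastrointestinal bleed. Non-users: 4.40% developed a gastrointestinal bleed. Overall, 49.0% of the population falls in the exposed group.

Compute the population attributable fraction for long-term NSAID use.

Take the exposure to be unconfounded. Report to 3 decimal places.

p₁ = 0.14, p₀ = 0.044.
Overall risk P(Y=1) = π·p₁ + (1−π)·p₀ = 0.49×0.14 + 0.51×0.044 = 0.09104.
Under exogeneity, PAF = [P(Y=1) − p₀] / P(Y=1).
PAF = (0.09104 − 0.044) / 0.09104 ≈ 0.5167

PAF ≈ 0.517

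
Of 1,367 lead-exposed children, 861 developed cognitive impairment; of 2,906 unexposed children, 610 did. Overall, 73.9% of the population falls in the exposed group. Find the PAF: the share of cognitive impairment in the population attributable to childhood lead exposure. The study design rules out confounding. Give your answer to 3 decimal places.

p₁ = P(outcome | exposed) = 861/1367 = 0.62985
p₀ = P(outcome | unexposed) = 610/2906 = 0.20991
Overall risk P(Y=1) = π·p₁ + (1−π)·p₀ = 0.739×0.62985 + 0.261×0.20991 = 0.52024.
Under exogeneity, PAF = [P(Y=1) − p₀] / P(Y=1).
PAF = (0.52024 − 0.20991) / 0.52024 ≈ 0.5965

PAF ≈ 0.597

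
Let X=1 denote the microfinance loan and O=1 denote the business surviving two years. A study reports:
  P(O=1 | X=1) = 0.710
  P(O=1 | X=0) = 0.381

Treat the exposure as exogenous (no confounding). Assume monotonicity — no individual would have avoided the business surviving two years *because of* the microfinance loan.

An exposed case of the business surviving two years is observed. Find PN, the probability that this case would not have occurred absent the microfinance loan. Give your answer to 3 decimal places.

Let p₁ = 0.71, p₀ = 0.381.
Under exogeneity and monotonicity, PN = (p₁ − p₀) / p₁.
PN = (0.71 − 0.381) / 0.71 = 0.329 / 0.71 ≈ 0.4634

PN ≈ 0.463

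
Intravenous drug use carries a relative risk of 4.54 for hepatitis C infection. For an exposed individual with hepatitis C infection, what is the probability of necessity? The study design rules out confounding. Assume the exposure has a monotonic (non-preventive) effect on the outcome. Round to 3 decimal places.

Under exogeneity and monotonicity, PN = (RR − 1) / RR = 1 − 1/RR.
PN = (4.54 − 1) / 4.54 = 3.54 / 4.54 ≈ 0.7797

PN ≈ 0.780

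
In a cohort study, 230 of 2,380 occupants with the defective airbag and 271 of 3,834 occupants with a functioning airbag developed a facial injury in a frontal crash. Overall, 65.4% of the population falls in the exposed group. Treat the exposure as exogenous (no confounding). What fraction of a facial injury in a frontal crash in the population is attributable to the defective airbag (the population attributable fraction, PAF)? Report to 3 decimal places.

PAF ≈ 0.194

p₁ = P(outcome | exposed) = 230/2380 = 0.096639
p₀ = P(outcome | unexposed) = 271/3834 = 0.070683
Overall risk P(Y=1) = π·p₁ + (1−π)·p₀ = 0.654×0.096639 + 0.346×0.070683 = 0.087658.
Under exogeneity, PAF = [P(Y=1) − p₀] / P(Y=1).
PAF = (0.087658 − 0.070683) / 0.087658 ≈ 0.1936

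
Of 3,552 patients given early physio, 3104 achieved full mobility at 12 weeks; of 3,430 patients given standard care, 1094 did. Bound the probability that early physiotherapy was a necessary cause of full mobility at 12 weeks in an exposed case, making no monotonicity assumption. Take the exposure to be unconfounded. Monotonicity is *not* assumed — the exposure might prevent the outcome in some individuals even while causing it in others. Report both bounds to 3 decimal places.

p₁ = P(outcome | exposed) = 3104/3552 = 0.87387
p₀ = P(outcome | unexposed) = 1094/3430 = 0.31895
Under exogeneity alone the bounds on PN are max{0,(p₁−p₀)/p₁} ≤ PN ≤ min{1,(1−p₀)/p₁}.
  lower = (p₁ − p₀)/p₁ = 0.55492 / 0.87387 ≈ 0.6350
  upper = min{1, (1 − p₀)/p₁} = 0.68105 / 0.87387 ≈ 0.7793

0.635 ≤ PN ≤ 0.779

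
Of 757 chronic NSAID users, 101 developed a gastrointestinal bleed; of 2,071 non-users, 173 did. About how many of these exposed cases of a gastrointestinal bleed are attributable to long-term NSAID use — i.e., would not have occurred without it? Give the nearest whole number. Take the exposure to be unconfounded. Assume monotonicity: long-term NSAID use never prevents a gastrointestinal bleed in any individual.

about 38 cases

p₁ = P(outcome | exposed) = 101/757 = 0.13342
p₀ = P(outcome | unexposed) = 173/2071 = 0.083535
PN = (p₁ − p₀)/p₁ = (0.13342 − 0.083535) / 0.13342 ≈ 0.37390.
Attributable cases ≈ PN × (exposed cases) = 0.37390 × 101 ≈ 37.76.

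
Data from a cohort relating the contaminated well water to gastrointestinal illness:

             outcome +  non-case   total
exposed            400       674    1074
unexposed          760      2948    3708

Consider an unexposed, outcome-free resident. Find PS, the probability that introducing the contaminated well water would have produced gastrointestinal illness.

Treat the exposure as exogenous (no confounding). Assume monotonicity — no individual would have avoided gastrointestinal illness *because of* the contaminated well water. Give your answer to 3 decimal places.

p₁ = P(outcome | exposed) = 400/1074 = 0.37244
p₀ = P(outcome | unexposed) = 760/3708 = 0.20496
Under exogeneity and monotonicity, PS = (p₁ − p₀) / (1 − p₀).
PS = (0.37244 − 0.20496) / (1 − 0.20496) = 0.16748 / 0.79504 ≈ 0.2107

PS ≈ 0.211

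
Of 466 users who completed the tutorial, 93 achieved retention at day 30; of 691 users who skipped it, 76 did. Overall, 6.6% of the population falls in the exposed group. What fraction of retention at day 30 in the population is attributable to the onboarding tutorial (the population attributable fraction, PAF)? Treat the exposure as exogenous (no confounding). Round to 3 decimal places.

PAF ≈ 0.051

p₁ = P(outcome | exposed) = 93/466 = 0.19957
p₀ = P(outcome | unexposed) = 76/691 = 0.10999
Overall risk P(Y=1) = π·p₁ + (1−π)·p₀ = 0.066×0.19957 + 0.934×0.10999 = 0.1159.
Under exogeneity, PAF = [P(Y=1) − p₀] / P(Y=1).
PAF = (0.1159 − 0.10999) / 0.1159 ≈ 0.0510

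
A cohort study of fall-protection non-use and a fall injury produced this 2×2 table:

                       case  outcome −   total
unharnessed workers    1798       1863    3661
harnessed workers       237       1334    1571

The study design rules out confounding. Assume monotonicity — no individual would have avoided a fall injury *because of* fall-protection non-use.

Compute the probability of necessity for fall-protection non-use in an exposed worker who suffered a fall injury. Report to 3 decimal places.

p₁ = P(outcome | exposed) = 1798/3661 = 0.49112
p₀ = P(outcome | unexposed) = 237/1571 = 0.15086
Under exogeneity and monotonicity, PN = (p₁ − p₀) / p₁.
PN = (0.49112 − 0.15086) / 0.49112 = 0.34026 / 0.49112 ≈ 0.6928

PN ≈ 0.693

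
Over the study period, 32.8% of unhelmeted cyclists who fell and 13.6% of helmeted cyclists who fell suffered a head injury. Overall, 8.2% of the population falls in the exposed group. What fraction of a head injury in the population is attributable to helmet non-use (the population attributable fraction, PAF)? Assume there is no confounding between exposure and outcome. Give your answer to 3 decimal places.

p₁ = 0.328, p₀ = 0.136.
Overall risk P(Y=1) = π·p₁ + (1−π)·p₀ = 0.082×0.328 + 0.918×0.136 = 0.15174.
Under exogeneity, PAF = [P(Y=1) − p₀] / P(Y=1).
PAF = (0.15174 − 0.136) / 0.15174 ≈ 0.1038

PAF ≈ 0.104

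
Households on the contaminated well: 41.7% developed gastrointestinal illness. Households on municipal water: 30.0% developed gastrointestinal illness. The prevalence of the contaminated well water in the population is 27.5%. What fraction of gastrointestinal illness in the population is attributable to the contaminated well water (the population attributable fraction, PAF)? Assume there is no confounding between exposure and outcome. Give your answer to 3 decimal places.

p₁ = 0.417, p₀ = 0.3.
Overall risk P(Y=1) = π·p₁ + (1−π)·p₀ = 0.275×0.417 + 0.725×0.3 = 0.33217.
Under exogeneity, PAF = [P(Y=1) − p₀] / P(Y=1).
PAF = (0.33217 − 0.3) / 0.33217 ≈ 0.0969

PAF ≈ 0.097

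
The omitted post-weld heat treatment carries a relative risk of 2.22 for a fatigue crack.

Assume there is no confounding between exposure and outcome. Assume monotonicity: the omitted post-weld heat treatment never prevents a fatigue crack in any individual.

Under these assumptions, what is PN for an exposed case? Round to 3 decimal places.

Under exogeneity and monotonicity, PN = (RR − 1) / RR = 1 − 1/RR.
PN = (2.22 − 1) / 2.22 = 1.22 / 2.22 ≈ 0.5495

PN ≈ 0.550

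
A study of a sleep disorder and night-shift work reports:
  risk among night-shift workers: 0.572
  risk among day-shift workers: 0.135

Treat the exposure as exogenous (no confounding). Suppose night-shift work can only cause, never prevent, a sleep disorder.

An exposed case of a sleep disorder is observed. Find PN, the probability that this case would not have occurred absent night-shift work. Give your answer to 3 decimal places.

PN ≈ 0.764

Let p₁ = 0.572, p₀ = 0.135.
Under exogeneity and monotonicity, PN = (p₁ − p₀) / p₁.
PN = (0.572 − 0.135) / 0.572 = 0.437 / 0.572 ≈ 0.7640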